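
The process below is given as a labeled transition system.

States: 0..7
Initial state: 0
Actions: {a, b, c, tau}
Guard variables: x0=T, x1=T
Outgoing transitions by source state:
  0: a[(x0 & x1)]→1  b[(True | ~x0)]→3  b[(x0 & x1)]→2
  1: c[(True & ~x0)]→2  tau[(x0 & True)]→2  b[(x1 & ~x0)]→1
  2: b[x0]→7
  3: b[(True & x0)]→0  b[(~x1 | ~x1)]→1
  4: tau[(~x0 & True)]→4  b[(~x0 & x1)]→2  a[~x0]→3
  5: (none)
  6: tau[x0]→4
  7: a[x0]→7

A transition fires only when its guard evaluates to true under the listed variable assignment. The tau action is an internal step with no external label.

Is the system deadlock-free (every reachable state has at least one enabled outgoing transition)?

Answer: DEADLOCK-FREE

Trace:
R = {0,1,2,3,7}
  0: a→1  b→2  b→3  [3 exit(s)]
  1: tau→2  [1 exit(s)]
  2: b→7  [1 exit(s)]
  3: b→0  [1 exit(s)]
  7: a→7  [1 exit(s)]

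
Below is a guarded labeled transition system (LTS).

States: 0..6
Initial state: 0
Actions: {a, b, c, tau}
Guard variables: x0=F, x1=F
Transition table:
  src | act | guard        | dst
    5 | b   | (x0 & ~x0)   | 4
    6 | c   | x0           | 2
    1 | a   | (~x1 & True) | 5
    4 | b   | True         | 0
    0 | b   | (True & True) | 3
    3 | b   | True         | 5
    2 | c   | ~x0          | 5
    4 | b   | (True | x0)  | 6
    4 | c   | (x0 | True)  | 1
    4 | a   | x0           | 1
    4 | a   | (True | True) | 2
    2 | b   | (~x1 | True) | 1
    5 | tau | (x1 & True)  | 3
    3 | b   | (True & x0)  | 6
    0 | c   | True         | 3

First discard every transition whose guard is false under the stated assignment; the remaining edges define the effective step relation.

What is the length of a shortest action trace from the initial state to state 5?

Answer: 2

Analysis:
Layered search for 5:
  Layer 0: {0}
  Layer 1: {3}
  Layer 2: {5}
first hit 5 at d=2 via b·b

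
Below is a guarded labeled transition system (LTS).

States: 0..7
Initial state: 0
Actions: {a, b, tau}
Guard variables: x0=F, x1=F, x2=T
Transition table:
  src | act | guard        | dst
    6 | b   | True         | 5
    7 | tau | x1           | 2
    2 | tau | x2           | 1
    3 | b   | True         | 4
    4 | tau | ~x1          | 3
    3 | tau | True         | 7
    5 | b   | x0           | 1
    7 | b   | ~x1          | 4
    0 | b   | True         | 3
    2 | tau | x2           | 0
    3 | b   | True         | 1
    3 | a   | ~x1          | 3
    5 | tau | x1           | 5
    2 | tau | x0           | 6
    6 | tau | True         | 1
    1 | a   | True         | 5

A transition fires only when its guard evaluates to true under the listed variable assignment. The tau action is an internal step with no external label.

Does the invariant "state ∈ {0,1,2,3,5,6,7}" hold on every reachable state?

Answer: INVARIANT VIOLATED at state 4

Working:
Safe = {0,1,2,3,5,6,7}
Reach set: {0,1,3,4,5,7}
  0: ✓
  1: ✓
  3: ✓
  4: VIOLATES
  5: ✓
  7: ✓
reach 4 via b·b — violates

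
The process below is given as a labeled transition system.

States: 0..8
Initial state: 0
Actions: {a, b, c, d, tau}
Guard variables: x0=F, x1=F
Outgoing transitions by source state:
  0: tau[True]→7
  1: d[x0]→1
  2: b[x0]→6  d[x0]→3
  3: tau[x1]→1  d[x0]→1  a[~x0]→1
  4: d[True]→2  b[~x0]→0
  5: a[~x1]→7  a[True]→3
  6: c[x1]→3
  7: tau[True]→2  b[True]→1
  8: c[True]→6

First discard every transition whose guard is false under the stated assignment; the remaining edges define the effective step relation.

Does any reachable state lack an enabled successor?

Answer: DEADLOCK at state 1

Trace:
R = {0,1,2,7}
  0: tau→7  [deg 1]
  1: ∅  [deadlock]
  2: ∅  [deadlock]
  7: b→1  tau→2  [deg 2]
witness 1: tau·b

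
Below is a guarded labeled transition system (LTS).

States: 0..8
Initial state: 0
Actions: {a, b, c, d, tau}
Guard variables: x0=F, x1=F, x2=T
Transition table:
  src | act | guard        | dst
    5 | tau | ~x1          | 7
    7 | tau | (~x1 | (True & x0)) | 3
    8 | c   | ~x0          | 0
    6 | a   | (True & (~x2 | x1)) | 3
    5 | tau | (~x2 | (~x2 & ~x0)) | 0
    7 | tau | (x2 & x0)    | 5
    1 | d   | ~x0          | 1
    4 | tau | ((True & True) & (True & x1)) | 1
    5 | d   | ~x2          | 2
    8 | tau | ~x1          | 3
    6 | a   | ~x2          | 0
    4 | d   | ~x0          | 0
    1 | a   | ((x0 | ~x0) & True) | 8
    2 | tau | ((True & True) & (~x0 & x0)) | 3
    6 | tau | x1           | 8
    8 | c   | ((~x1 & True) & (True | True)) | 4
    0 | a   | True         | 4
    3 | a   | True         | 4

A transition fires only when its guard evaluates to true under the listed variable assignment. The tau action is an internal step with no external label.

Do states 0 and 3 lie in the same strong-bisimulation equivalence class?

Bisimulation quotient by refinement:
  round 0: {{0,1,2,3,4,5,6,7,8}}
  round 1: {{0,3},{1},{2,6},{4},{5,7},{8}}
  round 2: {{0,3},{1},{2,6},{4},{5},{7},{8}}
7 equivalence class(es) (converged in 3)
0∈{0,3}, 3∈{0,3}

Answer: BISIMILAR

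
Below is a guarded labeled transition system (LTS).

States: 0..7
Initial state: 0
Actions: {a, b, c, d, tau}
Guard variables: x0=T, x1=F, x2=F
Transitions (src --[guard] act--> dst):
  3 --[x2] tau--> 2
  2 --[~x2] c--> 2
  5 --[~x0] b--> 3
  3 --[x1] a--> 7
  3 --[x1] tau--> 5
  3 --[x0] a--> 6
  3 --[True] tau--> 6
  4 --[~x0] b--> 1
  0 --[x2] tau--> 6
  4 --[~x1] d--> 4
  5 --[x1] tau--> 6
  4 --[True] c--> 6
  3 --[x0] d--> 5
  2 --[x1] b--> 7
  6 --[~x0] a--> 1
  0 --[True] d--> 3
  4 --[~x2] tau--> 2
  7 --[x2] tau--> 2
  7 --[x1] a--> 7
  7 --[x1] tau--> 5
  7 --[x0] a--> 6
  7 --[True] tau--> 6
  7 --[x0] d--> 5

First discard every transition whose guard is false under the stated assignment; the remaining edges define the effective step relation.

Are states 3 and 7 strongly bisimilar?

Answer: BISIMILAR

Trace:
Bisimulation quotient by refinement:
  round 0: {{0,1,2,3,4,5,6,7}}
  round 1: {{0},{1,5,6},{2},{3,7},{4}}
Fixed point at round 2; 5 class(es).
class of 3: {3,7}; class of 7: {3,7}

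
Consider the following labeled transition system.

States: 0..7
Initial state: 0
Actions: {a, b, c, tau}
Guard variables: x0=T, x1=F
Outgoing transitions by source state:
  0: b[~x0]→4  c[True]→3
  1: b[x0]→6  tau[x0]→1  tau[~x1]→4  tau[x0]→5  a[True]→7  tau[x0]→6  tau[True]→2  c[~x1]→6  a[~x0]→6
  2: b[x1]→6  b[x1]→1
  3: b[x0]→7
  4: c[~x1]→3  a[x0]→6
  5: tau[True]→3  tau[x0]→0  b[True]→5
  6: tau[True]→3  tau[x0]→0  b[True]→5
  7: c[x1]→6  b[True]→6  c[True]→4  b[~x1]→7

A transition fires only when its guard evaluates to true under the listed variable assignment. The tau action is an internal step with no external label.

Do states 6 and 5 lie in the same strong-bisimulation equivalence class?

Answer: BISIMILAR

Trace:
Refine partition for ~:
  π0 = {{0,1,2,3,4,5,6,7}}
  π1 = {{0},{1},{2},{3},{4},{5,6},{7}}
7 equivalence class(es) (converged in 2)
[6]={5,6}  [5]={5,6}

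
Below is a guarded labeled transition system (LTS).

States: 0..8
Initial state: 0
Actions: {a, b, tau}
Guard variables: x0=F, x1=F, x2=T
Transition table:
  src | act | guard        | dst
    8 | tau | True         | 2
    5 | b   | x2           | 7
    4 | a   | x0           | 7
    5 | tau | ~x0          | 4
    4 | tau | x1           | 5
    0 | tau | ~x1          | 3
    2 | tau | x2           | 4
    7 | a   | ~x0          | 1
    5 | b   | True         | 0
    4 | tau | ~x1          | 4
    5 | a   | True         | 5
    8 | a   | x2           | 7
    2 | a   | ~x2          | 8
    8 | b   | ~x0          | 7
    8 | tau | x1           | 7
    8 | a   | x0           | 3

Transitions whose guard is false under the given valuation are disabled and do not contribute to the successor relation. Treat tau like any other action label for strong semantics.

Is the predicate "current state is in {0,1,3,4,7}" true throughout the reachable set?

Answer: INVARIANT HOLDS

Working:
Inv-set: {0,1,3,4,7}
R = {0,3}
  0: safe
  3: safe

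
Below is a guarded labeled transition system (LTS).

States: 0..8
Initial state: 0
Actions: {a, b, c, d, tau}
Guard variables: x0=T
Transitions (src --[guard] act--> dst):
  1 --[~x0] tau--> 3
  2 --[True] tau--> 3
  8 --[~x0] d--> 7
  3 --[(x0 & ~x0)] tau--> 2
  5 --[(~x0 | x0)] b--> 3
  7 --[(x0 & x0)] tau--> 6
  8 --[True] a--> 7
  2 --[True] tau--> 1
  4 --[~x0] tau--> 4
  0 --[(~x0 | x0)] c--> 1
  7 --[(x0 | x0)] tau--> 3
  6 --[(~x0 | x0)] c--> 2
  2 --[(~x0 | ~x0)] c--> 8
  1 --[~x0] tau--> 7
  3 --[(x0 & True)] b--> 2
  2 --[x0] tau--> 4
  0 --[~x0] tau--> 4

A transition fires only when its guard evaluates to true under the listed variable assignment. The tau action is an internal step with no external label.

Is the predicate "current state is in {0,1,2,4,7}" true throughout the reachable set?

Allowed set {0,1,2,4,7}
Reachable = {0,1}
  0: ✓
  1: ✓

Answer: INVARIANT HOLDS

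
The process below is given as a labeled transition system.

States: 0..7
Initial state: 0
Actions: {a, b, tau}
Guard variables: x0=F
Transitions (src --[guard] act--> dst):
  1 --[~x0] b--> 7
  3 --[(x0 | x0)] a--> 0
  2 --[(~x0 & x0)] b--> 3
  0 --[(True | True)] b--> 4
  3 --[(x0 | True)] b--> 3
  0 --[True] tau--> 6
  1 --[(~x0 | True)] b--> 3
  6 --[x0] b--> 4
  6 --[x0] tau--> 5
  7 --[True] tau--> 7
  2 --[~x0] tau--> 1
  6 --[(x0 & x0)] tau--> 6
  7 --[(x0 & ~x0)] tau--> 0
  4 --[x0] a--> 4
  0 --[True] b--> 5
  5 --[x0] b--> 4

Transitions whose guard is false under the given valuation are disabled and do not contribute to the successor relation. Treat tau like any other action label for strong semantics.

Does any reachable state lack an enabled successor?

Answer: DEADLOCK at state 4

Working:
R = {0,4,5,6}
  0: b→4  b→5  tau→6  [3 exit(s)]
  4: ∅  [STUCK]
  5: ∅  [STUCK]
  6: ∅  [STUCK]
Path to 4: b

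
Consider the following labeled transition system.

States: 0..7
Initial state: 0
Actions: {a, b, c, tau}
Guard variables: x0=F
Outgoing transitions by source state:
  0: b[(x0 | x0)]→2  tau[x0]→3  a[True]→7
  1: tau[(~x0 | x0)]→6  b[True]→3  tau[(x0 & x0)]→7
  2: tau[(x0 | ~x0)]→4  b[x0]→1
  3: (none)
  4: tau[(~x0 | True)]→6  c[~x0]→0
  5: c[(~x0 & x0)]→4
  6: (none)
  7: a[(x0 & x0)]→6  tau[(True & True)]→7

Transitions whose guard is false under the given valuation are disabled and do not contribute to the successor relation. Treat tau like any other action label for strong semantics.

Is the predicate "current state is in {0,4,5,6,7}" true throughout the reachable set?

Safe = {0,4,5,6,7}
R = {0,7}
  0: safe
  7: safe

Answer: INVARIANT HOLDS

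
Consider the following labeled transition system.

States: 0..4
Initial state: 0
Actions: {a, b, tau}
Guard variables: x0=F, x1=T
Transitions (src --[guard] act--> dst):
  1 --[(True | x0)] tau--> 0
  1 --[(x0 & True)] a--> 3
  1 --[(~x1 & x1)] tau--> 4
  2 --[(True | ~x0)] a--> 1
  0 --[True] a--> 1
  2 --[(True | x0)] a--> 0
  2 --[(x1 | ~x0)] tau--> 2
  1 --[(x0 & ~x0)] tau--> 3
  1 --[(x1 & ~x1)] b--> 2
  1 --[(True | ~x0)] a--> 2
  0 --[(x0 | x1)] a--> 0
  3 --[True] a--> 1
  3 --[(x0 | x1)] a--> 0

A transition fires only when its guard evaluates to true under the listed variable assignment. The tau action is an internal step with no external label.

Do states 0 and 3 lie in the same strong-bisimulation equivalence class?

Compute ~ classes (split until stable):
  round 0: {{0,1,2,3,4}}
  round 1: {{0,3},{1,2},{4}}
  round 2: {{0,3},{1},{2},{4}}
4 equivalence class(es) (converged in 3)
0∈{0,3}, 3∈{0,3}

Answer: BISIMILAR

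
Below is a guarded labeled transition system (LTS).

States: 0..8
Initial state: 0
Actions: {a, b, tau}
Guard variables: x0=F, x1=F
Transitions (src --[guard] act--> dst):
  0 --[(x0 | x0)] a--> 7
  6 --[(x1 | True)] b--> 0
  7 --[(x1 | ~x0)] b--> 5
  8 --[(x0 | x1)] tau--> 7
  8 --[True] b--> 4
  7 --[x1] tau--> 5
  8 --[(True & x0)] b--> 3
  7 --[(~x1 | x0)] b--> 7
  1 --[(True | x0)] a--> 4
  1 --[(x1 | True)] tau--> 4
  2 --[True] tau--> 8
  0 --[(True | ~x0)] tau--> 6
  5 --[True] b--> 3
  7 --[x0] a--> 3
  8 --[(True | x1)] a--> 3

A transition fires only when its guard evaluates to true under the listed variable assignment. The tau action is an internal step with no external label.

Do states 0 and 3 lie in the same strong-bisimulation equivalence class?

Refine partition for ~:
  π0 = {{0,1,2,3,4,5,6,7,8}}
  π1 = {{0,2},{1},{3,4},{5,6,7},{8}}
  π2 = {{0},{1},{2},{3,4},{5},{6},{7},{8}}
Fixed point at round 3; 8 class(es).
class of 0: {0}; class of 3: {3,4}

Answer: NOT BISIMILAR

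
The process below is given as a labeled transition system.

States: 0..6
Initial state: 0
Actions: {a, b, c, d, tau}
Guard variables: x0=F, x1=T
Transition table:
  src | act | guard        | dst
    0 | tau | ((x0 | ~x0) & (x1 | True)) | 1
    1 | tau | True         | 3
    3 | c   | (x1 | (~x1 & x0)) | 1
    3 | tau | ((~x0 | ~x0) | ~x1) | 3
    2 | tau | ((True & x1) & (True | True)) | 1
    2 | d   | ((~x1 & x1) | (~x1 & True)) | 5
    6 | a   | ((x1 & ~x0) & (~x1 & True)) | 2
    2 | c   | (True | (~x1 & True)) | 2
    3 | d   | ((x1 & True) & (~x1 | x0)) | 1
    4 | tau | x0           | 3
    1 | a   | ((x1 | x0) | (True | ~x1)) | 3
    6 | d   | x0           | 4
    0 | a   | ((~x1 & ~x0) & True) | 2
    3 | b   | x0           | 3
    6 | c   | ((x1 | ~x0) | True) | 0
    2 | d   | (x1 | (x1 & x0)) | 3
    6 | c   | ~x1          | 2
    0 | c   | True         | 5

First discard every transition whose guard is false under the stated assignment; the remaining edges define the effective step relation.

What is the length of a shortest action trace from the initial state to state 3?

Answer: 2

Trace:
Layered search for 3:
  L0 = {0}
  L1 = {1,5}
  L2 = {3}
first hit 3 at d=2 via tau·a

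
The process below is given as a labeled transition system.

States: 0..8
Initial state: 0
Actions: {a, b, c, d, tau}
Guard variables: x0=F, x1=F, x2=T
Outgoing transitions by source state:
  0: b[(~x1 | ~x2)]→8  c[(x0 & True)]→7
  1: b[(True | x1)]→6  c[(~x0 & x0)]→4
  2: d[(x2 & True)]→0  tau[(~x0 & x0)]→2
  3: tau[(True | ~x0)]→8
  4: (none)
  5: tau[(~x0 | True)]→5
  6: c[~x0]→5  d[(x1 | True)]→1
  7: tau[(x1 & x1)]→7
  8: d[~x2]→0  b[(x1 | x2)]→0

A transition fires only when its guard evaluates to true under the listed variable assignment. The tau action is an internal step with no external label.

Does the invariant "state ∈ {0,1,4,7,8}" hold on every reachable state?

Inv-set: {0,1,4,7,8}
Reach set: {0,8}
  0: safe
  8: safe

Answer: INVARIANT HOLDS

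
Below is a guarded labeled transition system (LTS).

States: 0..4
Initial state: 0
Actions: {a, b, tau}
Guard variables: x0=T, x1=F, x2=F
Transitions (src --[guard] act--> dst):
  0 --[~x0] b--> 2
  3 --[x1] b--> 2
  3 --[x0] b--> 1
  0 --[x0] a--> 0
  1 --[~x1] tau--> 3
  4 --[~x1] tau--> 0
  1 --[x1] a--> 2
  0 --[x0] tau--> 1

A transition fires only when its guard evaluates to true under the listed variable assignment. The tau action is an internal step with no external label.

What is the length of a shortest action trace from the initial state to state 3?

Breadth-first toward 3:
  Layer 0: {0}
  Layer 1: {1}
  Layer 2: {3}
3 enters at depth 2; path tau·tau

Answer: 2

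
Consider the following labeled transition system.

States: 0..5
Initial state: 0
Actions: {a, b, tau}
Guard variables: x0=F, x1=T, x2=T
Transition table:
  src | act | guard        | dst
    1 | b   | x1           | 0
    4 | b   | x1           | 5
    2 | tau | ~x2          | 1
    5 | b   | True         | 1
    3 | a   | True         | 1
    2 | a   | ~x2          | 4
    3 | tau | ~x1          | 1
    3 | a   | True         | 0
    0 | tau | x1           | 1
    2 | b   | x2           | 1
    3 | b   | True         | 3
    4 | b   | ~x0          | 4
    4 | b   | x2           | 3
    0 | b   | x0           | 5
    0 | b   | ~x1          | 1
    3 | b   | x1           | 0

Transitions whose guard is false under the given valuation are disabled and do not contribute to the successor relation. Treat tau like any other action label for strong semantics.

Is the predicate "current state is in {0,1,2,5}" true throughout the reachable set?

Answer: INVARIANT HOLDS

Analysis:
Safe = {0,1,2,5}
R = {0,1}
  0: ✓
  1: ✓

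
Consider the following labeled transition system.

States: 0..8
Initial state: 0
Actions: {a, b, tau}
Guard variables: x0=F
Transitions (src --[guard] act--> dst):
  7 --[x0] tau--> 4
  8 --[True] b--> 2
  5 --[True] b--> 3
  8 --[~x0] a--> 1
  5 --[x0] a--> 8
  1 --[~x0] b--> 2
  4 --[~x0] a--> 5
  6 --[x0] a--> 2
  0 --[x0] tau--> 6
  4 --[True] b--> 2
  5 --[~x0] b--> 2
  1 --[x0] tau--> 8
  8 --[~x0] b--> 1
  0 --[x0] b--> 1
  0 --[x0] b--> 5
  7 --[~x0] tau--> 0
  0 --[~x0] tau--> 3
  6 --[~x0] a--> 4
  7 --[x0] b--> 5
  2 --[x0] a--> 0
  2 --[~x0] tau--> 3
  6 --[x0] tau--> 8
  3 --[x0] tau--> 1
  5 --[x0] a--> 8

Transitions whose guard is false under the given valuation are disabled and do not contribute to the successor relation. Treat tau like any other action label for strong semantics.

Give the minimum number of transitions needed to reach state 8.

Layered search for 8:
  Layer 0: {0}
  Layer 1: {3}
8 never appears.

Answer: UNREACHABLE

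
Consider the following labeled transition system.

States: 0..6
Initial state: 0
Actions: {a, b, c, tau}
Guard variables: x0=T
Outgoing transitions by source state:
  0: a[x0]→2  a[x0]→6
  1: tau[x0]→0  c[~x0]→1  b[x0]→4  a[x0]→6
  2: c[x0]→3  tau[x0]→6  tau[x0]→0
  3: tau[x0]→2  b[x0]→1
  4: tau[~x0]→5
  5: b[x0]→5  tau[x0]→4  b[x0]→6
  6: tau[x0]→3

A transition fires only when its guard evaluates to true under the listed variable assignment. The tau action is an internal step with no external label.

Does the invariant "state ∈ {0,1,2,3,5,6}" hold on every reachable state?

Answer: INVARIANT VIOLATED at state 4

Working:
Inv-set: {0,1,2,3,5,6}
R = {0,1,2,3,4,6}
  0: ok
  1: ok
  2: ok
  3: ok
  4: outside
  6: ok
witness against invariant: a·c·b·b → 4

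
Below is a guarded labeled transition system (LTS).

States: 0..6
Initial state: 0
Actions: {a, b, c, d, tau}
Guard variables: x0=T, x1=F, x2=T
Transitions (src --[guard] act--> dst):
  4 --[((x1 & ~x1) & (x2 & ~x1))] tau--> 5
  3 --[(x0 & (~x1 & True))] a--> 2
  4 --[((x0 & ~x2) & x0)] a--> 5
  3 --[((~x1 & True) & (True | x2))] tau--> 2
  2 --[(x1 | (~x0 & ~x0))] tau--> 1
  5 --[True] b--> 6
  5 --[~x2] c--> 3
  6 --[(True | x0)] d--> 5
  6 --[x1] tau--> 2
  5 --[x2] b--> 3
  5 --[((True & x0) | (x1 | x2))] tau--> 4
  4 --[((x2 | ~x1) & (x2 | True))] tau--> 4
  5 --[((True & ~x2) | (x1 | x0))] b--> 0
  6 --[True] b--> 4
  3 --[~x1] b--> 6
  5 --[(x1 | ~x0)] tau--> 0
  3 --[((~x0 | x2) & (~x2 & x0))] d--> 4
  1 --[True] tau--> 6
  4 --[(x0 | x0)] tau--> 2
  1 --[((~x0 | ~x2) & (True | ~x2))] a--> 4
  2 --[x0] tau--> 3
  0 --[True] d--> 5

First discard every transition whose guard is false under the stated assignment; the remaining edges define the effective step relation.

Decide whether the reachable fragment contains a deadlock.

Answer: DEADLOCK-FREE

Working:
Reachable = {0,2,3,4,5,6}
  0: d→5  [1 exit(s)]
  2: tau→3  [1 exit(s)]
  3: a→2  b→6  tau→2  [3 exit(s)]
  4: tau→2  tau→4  [2 exit(s)]
  5: b→0  b→3  b→6  tau→4  [4 exit(s)]
  6: b→4  d→5  [2 exit(s)]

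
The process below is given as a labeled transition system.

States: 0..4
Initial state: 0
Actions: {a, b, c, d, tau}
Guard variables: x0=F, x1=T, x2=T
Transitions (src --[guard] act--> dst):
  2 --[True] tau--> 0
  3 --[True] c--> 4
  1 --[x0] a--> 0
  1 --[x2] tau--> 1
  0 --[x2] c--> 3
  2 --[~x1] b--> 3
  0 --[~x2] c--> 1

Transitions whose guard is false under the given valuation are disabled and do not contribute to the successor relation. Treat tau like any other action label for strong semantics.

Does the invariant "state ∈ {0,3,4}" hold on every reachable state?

Allowed set {0,3,4}
Reachable = {0,3,4}
  0: ok
  3: ok
  4: ok

Answer: INVARIANT HOLDS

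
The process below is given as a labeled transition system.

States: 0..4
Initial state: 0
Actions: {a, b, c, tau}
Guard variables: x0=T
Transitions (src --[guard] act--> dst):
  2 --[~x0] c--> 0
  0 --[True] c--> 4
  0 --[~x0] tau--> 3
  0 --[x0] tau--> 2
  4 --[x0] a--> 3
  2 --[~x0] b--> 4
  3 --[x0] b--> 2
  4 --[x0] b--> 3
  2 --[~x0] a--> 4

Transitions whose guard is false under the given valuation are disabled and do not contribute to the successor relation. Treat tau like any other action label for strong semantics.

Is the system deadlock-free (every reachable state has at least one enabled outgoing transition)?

Answer: DEADLOCK at state 2

Trace:
R = {0,2,3,4}
  0: c→4  tau→2  [deg 2]
  2: ∅  [deadlock]
  3: b→2  [deg 1]
  4: a→3  b→3  [deg 2]
Path to 2: tau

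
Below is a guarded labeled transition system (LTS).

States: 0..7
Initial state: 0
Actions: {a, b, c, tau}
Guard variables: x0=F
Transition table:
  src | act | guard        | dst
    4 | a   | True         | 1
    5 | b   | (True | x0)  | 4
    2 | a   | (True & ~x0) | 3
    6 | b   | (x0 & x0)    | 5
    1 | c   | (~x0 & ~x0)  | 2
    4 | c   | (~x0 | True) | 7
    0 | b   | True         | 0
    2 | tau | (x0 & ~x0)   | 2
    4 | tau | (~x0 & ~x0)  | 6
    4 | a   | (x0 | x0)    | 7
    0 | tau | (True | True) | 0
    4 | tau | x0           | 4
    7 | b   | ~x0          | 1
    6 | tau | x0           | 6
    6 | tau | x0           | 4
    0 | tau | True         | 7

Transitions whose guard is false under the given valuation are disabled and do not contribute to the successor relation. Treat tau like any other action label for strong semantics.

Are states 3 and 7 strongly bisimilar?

Compute ~ classes (split until stable):
  P[0] = {{0,1,2,3,4,5,6,7}}
  P[1] = {{0},{1},{2},{3,6},{4},{5,7}}
  P[2] = {{0},{1},{2},{3,6},{4},{5},{7}}
Fixed point at round 3; 7 class(es).
[3]={3,6}  [7]={7}

Answer: NOT BISIMILAR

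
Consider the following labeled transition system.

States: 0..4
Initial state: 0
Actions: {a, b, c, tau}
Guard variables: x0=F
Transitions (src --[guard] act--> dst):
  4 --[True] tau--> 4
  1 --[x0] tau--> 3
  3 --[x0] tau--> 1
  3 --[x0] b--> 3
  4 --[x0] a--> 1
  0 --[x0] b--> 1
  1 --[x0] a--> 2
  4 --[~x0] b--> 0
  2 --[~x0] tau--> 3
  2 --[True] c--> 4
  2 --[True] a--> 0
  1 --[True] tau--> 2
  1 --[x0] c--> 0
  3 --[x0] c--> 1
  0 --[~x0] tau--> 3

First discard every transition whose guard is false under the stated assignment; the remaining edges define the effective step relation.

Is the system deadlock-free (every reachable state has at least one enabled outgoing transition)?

Answer: DEADLOCK at state 3

Trace:
R = {0,3}
  0: tau→3  [1 exit(s)]
  3: ∅  [no exit]
witness 3: tau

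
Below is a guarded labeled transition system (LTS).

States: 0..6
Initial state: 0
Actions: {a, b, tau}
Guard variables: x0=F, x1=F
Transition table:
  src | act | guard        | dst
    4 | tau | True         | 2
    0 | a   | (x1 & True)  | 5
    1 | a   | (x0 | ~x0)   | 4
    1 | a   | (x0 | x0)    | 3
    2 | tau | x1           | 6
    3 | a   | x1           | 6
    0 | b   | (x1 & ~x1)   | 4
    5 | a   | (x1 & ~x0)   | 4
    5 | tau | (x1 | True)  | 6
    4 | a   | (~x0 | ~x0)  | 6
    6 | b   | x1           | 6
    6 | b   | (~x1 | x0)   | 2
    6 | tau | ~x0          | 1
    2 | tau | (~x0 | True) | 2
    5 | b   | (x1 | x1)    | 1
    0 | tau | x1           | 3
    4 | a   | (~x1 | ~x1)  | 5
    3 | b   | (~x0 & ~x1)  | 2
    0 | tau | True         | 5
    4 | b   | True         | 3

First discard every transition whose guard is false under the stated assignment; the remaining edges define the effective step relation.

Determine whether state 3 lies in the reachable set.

Answer: REACHABLE

Analysis:
11 transition(s) survive guard evaluation.
depth 0: {0}
depth 1: {5}  cumulative {0,5}
depth 2: {6}  cumulative {0,5,6}
depth 3: {1,2}  cumulative {0,1,2,5,6}
depth 4: {4}  cumulative {0,1,2,4,5,6}
depth 5: {3}  cumulative {0,1,2,3,4,5,6}
Reachable = {0,1,2,3,4,5,6}
Path to 3: tau·tau·tau·a·b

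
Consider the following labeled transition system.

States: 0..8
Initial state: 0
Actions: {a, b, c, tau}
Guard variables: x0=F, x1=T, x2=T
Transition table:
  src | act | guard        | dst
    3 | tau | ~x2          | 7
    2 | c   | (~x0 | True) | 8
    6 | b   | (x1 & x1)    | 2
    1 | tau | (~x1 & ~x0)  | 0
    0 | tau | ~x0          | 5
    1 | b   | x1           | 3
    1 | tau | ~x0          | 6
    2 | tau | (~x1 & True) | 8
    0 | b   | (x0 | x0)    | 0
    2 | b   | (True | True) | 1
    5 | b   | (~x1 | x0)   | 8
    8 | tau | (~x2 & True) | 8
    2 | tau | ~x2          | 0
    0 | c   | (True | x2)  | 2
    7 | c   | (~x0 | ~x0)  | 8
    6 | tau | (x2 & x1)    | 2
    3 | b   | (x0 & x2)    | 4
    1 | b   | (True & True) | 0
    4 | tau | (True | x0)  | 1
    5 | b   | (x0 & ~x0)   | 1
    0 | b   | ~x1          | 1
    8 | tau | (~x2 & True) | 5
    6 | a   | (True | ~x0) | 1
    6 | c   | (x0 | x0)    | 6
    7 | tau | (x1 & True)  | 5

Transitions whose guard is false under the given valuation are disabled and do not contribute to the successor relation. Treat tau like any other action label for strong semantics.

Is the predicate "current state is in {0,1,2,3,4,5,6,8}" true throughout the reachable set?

Answer: INVARIANT HOLDS

Working:
Allowed set {0,1,2,3,4,5,6,8}
Reach set: {0,1,2,3,5,6,8}
  0: ✓
  1: ✓
  2: ✓
  3: ✓
  5: ✓
  6: ✓
  8: ✓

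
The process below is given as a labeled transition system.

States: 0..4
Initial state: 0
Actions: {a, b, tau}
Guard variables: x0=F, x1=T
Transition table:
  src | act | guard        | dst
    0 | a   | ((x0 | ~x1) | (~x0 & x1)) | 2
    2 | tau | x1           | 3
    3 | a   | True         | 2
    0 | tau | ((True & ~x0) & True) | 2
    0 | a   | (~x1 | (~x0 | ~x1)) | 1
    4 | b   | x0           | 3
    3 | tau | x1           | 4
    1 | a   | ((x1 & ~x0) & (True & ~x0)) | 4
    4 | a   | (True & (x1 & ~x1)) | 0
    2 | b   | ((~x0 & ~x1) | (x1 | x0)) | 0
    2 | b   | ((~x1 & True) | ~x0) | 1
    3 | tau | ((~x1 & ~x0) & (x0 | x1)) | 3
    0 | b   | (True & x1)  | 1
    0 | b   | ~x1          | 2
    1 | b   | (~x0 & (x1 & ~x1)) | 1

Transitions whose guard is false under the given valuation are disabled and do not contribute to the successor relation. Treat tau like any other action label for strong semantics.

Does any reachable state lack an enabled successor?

Reachable = {0,1,2,3,4}
  0: a→1  a→2  b→1  tau→2  [4 exit(s)]
  1: a→4  [1 exit(s)]
  2: b→0  b→1  tau→3  [3 exit(s)]
  3: a→2  tau→4  [2 exit(s)]
  4: ∅  [no exit]
Path to 4: a·a

Answer: DEADLOCK at state 4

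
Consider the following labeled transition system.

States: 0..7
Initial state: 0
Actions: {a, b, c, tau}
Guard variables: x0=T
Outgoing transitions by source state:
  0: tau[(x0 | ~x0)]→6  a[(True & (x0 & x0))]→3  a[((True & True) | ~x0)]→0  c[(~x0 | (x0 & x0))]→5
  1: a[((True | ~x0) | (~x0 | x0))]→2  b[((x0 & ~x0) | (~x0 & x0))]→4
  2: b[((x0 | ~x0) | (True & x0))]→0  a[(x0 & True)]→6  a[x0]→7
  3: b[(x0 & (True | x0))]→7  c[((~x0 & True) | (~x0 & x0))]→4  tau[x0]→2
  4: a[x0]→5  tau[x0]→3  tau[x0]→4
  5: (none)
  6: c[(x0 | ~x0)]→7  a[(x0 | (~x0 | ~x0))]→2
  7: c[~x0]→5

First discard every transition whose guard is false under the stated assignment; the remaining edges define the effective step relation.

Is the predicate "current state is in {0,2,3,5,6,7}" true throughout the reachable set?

Allowed set {0,2,3,5,6,7}
Reachable = {0,2,3,5,6,7}
  0: ✓
  2: ✓
  3: ✓
  5: ✓
  6: ✓
  7: ✓

Answer: INVARIANT HOLDS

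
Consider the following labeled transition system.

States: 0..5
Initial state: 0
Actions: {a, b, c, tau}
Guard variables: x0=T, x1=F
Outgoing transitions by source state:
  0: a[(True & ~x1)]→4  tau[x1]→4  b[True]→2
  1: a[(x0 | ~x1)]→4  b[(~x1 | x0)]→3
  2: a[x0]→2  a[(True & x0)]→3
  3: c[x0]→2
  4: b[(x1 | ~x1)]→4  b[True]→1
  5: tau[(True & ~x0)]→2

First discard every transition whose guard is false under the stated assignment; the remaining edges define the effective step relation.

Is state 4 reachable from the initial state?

After dropping false guards: 9 live edges.
L0 = {0}
L1 = {2,4}  cumulative {0,2,4}
L2 = {1,3}  cumulative {0,1,2,3,4}
Reachable = {0,1,2,3,4}
trace reaching 4: a

Answer: REACHABLE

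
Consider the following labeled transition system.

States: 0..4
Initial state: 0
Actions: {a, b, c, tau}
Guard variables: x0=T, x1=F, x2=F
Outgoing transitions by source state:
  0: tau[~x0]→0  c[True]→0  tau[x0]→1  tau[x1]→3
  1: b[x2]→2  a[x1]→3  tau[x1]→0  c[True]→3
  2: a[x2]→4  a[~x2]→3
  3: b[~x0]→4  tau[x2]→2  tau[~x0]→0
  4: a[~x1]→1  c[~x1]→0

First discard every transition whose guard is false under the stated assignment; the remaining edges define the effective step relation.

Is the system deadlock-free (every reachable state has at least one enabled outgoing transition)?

Reach set: {0,1,3}
  0: c→0  tau→1  [2 exit(s)]
  1: c→3  [1 exit(s)]
  3: ∅  [deadlock]
Path to 3: tau·c

Answer: DEADLOCK at state 3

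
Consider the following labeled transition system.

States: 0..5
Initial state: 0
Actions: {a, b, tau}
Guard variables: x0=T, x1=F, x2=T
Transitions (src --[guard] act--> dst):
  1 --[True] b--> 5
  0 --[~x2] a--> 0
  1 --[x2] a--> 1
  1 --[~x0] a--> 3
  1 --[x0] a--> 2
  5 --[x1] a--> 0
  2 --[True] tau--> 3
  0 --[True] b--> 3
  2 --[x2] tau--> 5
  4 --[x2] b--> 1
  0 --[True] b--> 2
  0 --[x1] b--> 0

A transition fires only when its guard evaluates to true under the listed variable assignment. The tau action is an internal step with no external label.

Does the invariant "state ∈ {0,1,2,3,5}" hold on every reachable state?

Answer: INVARIANT HOLDS

Trace:
Safe = {0,1,2,3,5}
R = {0,2,3,5}
  0: safe
  2: safe
  3: safe
  5: safe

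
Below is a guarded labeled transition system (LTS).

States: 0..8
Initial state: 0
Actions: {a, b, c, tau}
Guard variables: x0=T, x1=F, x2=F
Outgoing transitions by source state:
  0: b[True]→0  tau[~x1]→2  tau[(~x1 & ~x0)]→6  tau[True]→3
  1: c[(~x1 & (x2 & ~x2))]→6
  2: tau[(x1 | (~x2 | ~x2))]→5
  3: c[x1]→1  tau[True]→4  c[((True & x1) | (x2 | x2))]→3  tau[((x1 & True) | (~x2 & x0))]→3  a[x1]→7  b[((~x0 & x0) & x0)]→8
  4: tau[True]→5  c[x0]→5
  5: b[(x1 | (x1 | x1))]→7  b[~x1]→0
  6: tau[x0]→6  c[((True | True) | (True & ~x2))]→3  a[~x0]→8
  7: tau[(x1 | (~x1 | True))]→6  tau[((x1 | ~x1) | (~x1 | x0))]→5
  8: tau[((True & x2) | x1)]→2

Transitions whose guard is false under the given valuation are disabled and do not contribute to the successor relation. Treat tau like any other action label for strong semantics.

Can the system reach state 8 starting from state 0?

Answer: UNREACHABLE

Analysis:
Guard filter leaves 13 enabled edge(s).
L0 = {0}
L1 = {2,3}  cumulative {0,2,3}
L2 = {4,5}  cumulative {0,2,3,4,5}
Reachable = {0,2,3,4,5}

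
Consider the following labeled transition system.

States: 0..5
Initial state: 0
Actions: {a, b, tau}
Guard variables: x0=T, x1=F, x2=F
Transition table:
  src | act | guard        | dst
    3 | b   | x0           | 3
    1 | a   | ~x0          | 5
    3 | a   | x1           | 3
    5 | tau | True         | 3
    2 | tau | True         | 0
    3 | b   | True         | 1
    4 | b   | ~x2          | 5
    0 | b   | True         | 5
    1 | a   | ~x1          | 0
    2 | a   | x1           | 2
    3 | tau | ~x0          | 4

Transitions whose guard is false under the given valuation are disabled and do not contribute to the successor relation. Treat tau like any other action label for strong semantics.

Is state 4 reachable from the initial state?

Answer: UNREACHABLE

Analysis:
7 transition(s) survive guard evaluation.
depth 0: {0}
depth 1: {5}  total {0,5}
depth 2: {3}  total {0,3,5}
depth 3: {1}  total {0,1,3,5}
R = {0,1,3,5}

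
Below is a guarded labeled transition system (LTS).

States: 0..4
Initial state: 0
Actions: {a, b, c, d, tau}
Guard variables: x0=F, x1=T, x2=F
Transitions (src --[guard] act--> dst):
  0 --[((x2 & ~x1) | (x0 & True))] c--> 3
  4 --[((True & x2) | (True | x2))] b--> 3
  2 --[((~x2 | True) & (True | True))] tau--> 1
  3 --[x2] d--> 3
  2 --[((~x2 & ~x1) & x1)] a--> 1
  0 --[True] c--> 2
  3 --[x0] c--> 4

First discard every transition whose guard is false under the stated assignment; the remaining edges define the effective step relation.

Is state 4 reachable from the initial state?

After dropping false guards: 3 live edges.
L0 = {0}
L1 = {2}  cumulative {0,2}
L2 = {1}  cumulative {0,1,2}
R = {0,1,2}

Answer: UNREACHABLE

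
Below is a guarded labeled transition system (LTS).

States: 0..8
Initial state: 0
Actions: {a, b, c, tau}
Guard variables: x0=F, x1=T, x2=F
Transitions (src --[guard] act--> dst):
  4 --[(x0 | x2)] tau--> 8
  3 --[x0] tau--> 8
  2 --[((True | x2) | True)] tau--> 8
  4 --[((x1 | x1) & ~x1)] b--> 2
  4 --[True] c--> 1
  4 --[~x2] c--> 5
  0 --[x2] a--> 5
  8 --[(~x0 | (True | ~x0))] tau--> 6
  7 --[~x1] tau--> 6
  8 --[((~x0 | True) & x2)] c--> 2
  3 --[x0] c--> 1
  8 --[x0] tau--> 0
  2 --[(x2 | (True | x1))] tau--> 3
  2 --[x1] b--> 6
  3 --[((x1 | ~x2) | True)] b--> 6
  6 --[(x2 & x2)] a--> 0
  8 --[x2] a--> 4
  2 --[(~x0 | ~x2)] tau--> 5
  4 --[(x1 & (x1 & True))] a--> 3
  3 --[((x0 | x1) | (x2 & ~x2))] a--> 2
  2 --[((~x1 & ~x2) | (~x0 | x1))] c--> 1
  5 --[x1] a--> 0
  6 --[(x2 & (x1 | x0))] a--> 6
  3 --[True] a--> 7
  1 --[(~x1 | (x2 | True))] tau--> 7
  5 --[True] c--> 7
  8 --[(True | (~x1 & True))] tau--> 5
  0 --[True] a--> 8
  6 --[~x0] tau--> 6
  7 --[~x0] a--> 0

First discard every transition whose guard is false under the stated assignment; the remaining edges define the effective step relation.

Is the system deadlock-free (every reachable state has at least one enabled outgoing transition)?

Answer: DEADLOCK-FREE

Analysis:
Reachable = {0,5,6,7,8}
  0: a→8  [1 out]
  5: a→0  c→7  [2 out]
  6: tau→6  [1 out]
  7: a→0  [1 out]
  8: tau→5  tau→6  [2 out]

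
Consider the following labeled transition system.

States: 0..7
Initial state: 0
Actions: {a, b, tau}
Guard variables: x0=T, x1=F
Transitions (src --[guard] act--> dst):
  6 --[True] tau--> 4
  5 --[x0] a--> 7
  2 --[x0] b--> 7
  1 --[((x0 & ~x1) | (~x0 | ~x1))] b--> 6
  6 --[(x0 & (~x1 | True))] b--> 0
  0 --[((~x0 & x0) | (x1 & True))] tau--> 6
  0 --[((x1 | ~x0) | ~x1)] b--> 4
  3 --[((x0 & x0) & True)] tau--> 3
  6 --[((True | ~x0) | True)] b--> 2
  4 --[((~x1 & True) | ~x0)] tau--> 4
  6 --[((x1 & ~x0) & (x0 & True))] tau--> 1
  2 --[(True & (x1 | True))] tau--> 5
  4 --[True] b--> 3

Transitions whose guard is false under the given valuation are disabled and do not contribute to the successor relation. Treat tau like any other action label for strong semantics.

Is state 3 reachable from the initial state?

Answer: REACHABLE

Trace:
After dropping false guards: 11 live edges.
Layer 0: {0}
Layer 1: {4}  cumulative {0,4}
Layer 2: {3}  cumulative {0,3,4}
R = {0,3,4}
trace reaching 3: b·b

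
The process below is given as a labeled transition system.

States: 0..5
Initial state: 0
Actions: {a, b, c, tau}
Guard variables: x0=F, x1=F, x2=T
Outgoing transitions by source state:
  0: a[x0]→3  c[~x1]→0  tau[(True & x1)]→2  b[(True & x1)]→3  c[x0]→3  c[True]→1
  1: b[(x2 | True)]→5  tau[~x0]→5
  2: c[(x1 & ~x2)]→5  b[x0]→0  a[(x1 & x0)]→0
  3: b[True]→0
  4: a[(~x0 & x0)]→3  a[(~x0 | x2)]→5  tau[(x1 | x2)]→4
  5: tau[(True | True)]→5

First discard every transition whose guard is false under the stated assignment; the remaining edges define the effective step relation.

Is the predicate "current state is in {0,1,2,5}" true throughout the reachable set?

Answer: INVARIANT HOLDS

Analysis:
Safe = {0,1,2,5}
R = {0,1,5}
  0: ok
  1: ok
  5: ok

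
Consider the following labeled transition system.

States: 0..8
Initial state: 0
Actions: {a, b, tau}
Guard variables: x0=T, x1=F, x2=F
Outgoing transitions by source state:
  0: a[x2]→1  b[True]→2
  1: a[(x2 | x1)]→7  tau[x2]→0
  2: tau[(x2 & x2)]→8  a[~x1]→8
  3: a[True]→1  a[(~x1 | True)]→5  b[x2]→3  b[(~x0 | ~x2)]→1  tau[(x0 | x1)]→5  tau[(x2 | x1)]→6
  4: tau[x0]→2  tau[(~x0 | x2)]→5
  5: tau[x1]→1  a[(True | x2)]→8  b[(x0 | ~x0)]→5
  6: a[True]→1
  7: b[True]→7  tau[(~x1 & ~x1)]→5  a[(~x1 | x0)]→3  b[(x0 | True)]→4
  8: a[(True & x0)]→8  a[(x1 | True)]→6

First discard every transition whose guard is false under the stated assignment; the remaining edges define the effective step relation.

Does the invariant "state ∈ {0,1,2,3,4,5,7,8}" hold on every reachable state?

Answer: INVARIANT VIOLATED at state 6

Analysis:
Inv-set: {0,1,2,3,4,5,7,8}
Reach set: {0,1,2,6,8}
  0: ✓
  1: ✓
  2: ✓
  6: ✗ unsafe
  8: ✓
counterexample path to 6: b·a·a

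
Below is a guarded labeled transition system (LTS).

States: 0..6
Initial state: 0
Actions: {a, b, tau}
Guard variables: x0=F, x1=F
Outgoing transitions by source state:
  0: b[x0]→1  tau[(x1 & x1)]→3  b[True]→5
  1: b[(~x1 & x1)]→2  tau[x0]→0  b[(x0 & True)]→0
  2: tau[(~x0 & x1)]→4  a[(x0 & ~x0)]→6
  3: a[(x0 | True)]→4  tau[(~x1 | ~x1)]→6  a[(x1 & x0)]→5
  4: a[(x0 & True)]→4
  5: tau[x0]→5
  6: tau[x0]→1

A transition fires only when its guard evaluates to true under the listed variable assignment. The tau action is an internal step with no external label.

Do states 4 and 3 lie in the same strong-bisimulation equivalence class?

Bisimulation quotient by refinement:
  P[0] = {{0,1,2,3,4,5,6}}
  P[1] = {{0},{1,2,4,5,6},{3}}
Fixed point at round 2; 3 class(es).
4∈{1,2,4,5,6}, 3∈{3}

Answer: NOT BISIMILAR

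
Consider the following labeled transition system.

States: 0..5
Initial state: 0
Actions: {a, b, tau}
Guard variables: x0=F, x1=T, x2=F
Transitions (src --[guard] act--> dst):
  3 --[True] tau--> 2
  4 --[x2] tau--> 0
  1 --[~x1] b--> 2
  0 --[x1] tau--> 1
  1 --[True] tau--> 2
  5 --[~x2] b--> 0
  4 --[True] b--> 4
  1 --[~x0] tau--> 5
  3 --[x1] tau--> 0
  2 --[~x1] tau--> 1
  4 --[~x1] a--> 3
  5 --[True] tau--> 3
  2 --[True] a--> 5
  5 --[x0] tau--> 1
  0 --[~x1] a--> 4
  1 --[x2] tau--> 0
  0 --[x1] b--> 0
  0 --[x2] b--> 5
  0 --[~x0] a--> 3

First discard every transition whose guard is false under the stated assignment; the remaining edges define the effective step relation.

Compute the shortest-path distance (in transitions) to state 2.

Breadth-first toward 2:
  Layer 0: {0}
  Layer 1: {1,3}
  Layer 2: {2,5}
2 enters at depth 2; path a·tau

Answer: 2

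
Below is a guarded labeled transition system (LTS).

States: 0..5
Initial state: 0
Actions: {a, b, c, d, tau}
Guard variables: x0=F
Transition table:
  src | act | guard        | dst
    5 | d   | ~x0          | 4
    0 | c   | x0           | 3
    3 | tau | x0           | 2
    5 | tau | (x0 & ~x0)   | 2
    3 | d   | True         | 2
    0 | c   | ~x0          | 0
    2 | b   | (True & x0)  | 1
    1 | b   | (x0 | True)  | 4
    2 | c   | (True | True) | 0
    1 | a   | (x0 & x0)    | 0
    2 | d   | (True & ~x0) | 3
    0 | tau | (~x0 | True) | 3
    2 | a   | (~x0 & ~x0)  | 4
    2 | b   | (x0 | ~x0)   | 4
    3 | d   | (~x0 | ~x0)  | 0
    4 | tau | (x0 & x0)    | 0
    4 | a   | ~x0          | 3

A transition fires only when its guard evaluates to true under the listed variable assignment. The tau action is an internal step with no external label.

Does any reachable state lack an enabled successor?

Reach set: {0,2,3,4}
  0: c→0  tau→3  [2 exit(s)]
  2: a→4  b→4  c→0  d→3  [4 exit(s)]
  3: d→0  d→2  [2 exit(s)]
  4: a→3  [1 exit(s)]

Answer: DEADLOCK-FREE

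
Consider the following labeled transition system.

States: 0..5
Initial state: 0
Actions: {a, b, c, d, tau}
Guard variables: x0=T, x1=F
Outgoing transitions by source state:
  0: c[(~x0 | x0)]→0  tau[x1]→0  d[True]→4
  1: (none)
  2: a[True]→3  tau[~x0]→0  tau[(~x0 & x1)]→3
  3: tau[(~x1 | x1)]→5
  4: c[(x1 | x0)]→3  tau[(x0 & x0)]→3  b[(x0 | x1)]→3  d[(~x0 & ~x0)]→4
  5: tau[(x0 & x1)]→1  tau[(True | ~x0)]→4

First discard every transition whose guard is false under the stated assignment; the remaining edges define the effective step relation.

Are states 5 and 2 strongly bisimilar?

Bisimulation quotient by refinement:
  π0 = {{0,1,2,3,4,5}}
  π1 = {{0},{1},{2},{3,5},{4}}
  π2 = {{0},{1},{2},{3},{4},{5}}
Fixed point at round 3; 6 class(es).
class of 5: {5}; class of 2: {2}

Answer: NOT BISIMILAR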